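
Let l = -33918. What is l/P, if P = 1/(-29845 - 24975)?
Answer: 1859384760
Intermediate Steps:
P = -1/54820 (P = 1/(-54820) = -1/54820 ≈ -1.8242e-5)
l/P = -33918/(-1/54820) = -33918*(-54820) = 1859384760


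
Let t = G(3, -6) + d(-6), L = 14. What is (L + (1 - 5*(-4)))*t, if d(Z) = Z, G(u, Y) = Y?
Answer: -420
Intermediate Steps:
t = -12 (t = -6 - 6 = -12)
(L + (1 - 5*(-4)))*t = (14 + (1 - 5*(-4)))*(-12) = (14 + (1 + 20))*(-12) = (14 + 21)*(-12) = 35*(-12) = -420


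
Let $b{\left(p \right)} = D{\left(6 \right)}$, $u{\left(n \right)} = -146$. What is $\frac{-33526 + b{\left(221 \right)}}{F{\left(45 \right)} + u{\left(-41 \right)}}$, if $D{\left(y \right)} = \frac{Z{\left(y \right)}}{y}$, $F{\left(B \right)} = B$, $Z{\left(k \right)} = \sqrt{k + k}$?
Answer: $\frac{33526}{101} - \frac{\sqrt{3}}{303} \approx 331.94$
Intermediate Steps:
$Z{\left(k \right)} = \sqrt{2} \sqrt{k}$ ($Z{\left(k \right)} = \sqrt{2 k} = \sqrt{2} \sqrt{k}$)
$D{\left(y \right)} = \frac{\sqrt{2}}{\sqrt{y}}$ ($D{\left(y \right)} = \frac{\sqrt{2} \sqrt{y}}{y} = \frac{\sqrt{2}}{\sqrt{y}}$)
$b{\left(p \right)} = \frac{\sqrt{3}}{3}$ ($b{\left(p \right)} = \frac{\sqrt{2}}{\sqrt{6}} = \sqrt{2} \frac{\sqrt{6}}{6} = \frac{\sqrt{3}}{3}$)
$\frac{-33526 + b{\left(221 \right)}}{F{\left(45 \right)} + u{\left(-41 \right)}} = \frac{-33526 + \frac{\sqrt{3}}{3}}{45 - 146} = \frac{-33526 + \frac{\sqrt{3}}{3}}{-101} = \left(-33526 + \frac{\sqrt{3}}{3}\right) \left(- \frac{1}{101}\right) = \frac{33526}{101} - \frac{\sqrt{3}}{303}$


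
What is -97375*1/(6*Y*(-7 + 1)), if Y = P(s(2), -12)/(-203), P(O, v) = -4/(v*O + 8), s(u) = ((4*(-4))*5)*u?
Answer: 4763877125/18 ≈ 2.6466e+8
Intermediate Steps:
s(u) = -80*u (s(u) = (-16*5)*u = -80*u)
P(O, v) = -4/(8 + O*v) (P(O, v) = -4/(O*v + 8) = -4/(8 + O*v))
Y = 1/97846 (Y = -4/(8 - 80*2*(-12))/(-203) = -4/(8 - 160*(-12))*(-1/203) = -4/(8 + 1920)*(-1/203) = -4/1928*(-1/203) = -4*1/1928*(-1/203) = -1/482*(-1/203) = 1/97846 ≈ 1.0220e-5)
-97375*1/(6*Y*(-7 + 1)) = -97375*48923/(3*(-7 + 1)) = -97375/((6*(-6))/97846) = -97375/((1/97846)*(-36)) = -97375/(-18/48923) = -97375*(-48923/18) = 4763877125/18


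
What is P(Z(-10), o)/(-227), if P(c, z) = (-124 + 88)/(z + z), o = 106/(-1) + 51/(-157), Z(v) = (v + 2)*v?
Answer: -2826/3789311 ≈ -0.00074578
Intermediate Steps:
Z(v) = v*(2 + v) (Z(v) = (2 + v)*v = v*(2 + v))
o = -16693/157 (o = 106*(-1) + 51*(-1/157) = -106 - 51/157 = -16693/157 ≈ -106.32)
P(c, z) = -18/z (P(c, z) = -36*1/(2*z) = -18/z)
P(Z(-10), o)/(-227) = -18/(-16693/157)/(-227) = -18*(-157/16693)*(-1/227) = (2826/16693)*(-1/227) = -2826/3789311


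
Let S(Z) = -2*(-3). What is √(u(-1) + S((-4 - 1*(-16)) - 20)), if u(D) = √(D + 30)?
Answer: √(6 + √29) ≈ 3.3742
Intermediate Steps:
u(D) = √(30 + D)
S(Z) = 6
√(u(-1) + S((-4 - 1*(-16)) - 20)) = √(√(30 - 1) + 6) = √(√29 + 6) = √(6 + √29)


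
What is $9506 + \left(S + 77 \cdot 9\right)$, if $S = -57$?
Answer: $10142$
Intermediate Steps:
$9506 + \left(S + 77 \cdot 9\right) = 9506 + \left(-57 + 77 \cdot 9\right) = 9506 + \left(-57 + 693\right) = 9506 + 636 = 10142$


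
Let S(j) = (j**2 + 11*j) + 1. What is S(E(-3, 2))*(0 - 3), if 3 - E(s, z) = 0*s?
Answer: -129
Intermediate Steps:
E(s, z) = 3 (E(s, z) = 3 - 0*s = 3 - 1*0 = 3 + 0 = 3)
S(j) = 1 + j**2 + 11*j
S(E(-3, 2))*(0 - 3) = (1 + 3**2 + 11*3)*(0 - 3) = (1 + 9 + 33)*(-3) = 43*(-3) = -129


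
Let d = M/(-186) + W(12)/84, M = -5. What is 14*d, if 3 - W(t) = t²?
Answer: -4301/186 ≈ -23.124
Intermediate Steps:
W(t) = 3 - t²
d = -4301/2604 (d = -5/(-186) + (3 - 1*12²)/84 = -5*(-1/186) + (3 - 1*144)*(1/84) = 5/186 + (3 - 144)*(1/84) = 5/186 - 141*1/84 = 5/186 - 47/28 = -4301/2604 ≈ -1.6517)
14*d = 14*(-4301/2604) = -4301/186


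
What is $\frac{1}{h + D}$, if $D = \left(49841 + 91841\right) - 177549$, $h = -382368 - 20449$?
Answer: $- \frac{1}{438684} \approx -2.2795 \cdot 10^{-6}$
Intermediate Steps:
$h = -402817$
$D = -35867$ ($D = 141682 - 177549 = -35867$)
$\frac{1}{h + D} = \frac{1}{-402817 - 35867} = \frac{1}{-438684} = - \frac{1}{438684}$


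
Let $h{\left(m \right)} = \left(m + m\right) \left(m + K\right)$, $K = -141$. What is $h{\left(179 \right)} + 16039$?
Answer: $29643$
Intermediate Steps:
$h{\left(m \right)} = 2 m \left(-141 + m\right)$ ($h{\left(m \right)} = \left(m + m\right) \left(m - 141\right) = 2 m \left(-141 + m\right)$)
$h{\left(179 \right)} + 16039 = 2 \cdot 179 \left(-141 + 179\right) + 16039 = 2 \cdot 179 \cdot 38 + 16039 = 13604 + 16039 = 29643$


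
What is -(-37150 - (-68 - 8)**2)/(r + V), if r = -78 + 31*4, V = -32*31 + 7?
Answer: -42926/939 ≈ -45.715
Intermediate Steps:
V = -985 (V = -992 + 7 = -985)
r = 46 (r = -78 + 124 = 46)
-(-37150 - (-68 - 8)**2)/(r + V) = -(-37150 - (-68 - 8)**2)/(46 - 985) = -(-37150 - 1*(-76)**2)/(-939) = -(-37150 - 1*5776)*(-1)/939 = -(-37150 - 5776)*(-1)/939 = -(-42926)*(-1)/939 = -1*42926/939 = -42926/939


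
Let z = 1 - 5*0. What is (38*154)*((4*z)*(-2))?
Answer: -46816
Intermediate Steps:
z = 1 (z = 1 + 0 = 1)
(38*154)*((4*z)*(-2)) = (38*154)*((4*1)*(-2)) = 5852*(4*(-2)) = 5852*(-8) = -46816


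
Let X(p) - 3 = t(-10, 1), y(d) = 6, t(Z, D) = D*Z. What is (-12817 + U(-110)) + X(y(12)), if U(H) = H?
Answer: -12934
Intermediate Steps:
X(p) = -7 (X(p) = 3 + 1*(-10) = 3 - 10 = -7)
(-12817 + U(-110)) + X(y(12)) = (-12817 - 110) - 7 = -12927 - 7 = -12934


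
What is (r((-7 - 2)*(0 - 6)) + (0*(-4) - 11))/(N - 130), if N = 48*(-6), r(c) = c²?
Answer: -2905/418 ≈ -6.9498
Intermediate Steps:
N = -288
(r((-7 - 2)*(0 - 6)) + (0*(-4) - 11))/(N - 130) = (((-7 - 2)*(0 - 6))² + (0*(-4) - 11))/(-288 - 130) = ((-9*(-6))² + (0 - 11))/(-418) = (54² - 11)*(-1/418) = (2916 - 11)*(-1/418) = 2905*(-1/418) = -2905/418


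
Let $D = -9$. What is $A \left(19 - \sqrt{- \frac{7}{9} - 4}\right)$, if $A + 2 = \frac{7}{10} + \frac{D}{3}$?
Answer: $- \frac{817}{10} + \frac{43 i \sqrt{43}}{30} \approx -81.7 + 9.399 i$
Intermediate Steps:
$A = - \frac{43}{10}$ ($A = -2 + \left(\frac{7}{10} - \frac{9}{3}\right) = -2 + \left(7 \cdot \frac{1}{10} - 3\right) = -2 + \left(\frac{7}{10} - 3\right) = -2 - \frac{23}{10} = - \frac{43}{10} \approx -4.3$)
$A \left(19 - \sqrt{- \frac{7}{9} - 4}\right) = - \frac{43 \left(19 - \sqrt{- \frac{7}{9} - 4}\right)}{10} = - \frac{43 \left(19 - \sqrt{- \frac{43}{9}}\right)}{10} = - \frac{43 \left(19 - \frac{i \sqrt{43}}{3}\right)}{10} = - \frac{817}{10} + \frac{43 i \sqrt{43}}{30}$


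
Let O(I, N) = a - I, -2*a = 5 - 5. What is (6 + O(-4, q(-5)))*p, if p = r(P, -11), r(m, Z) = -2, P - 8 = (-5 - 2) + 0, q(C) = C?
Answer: -20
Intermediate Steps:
a = 0 (a = -(5 - 5)/2 = -1/2*0 = 0)
P = 1 (P = 8 + ((-5 - 2) + 0) = 8 + (-7 + 0) = 8 - 7 = 1)
O(I, N) = -I (O(I, N) = 0 - I = -I)
p = -2
(6 + O(-4, q(-5)))*p = (6 - 1*(-4))*(-2) = (6 + 4)*(-2) = 10*(-2) = -20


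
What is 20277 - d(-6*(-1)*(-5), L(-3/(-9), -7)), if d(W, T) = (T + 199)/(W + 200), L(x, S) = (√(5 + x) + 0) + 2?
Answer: 3446889/170 - 2*√3/255 ≈ 20276.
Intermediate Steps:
L(x, S) = 2 + √(5 + x) (L(x, S) = √(5 + x) + 2 = 2 + √(5 + x))
d(W, T) = (199 + T)/(200 + W)
20277 - d(-6*(-1)*(-5), L(-3/(-9), -7)) = 20277 - (199 + (2 + √(5 - 3/(-9))))/(200 - 6*(-1)*(-5)) = 20277 - (199 + (2 + √(5 - 3*(-⅑))))/(200 + 6*(-5)) = 20277 - (199 + (2 + √(5 + ⅓)))/(200 - 30) = 20277 - (199 + (2 + √(16/3)))/170 = 20277 - (199 + (2 + 4*√3/3))/170 = 20277 - (201 + 4*√3/3)/170 = 20277 - (201/170 + 2*√3/255) = 20277 + (-201/170 - 2*√3/255) = 3446889/170 - 2*√3/255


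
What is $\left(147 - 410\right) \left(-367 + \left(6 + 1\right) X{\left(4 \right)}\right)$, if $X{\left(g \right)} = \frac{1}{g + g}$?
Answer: $\frac{770327}{8} \approx 96291.0$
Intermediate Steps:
$X{\left(g \right)} = \frac{1}{2 g}$
$\left(147 - 410\right) \left(-367 + \left(6 + 1\right) X{\left(4 \right)}\right) = \left(147 - 410\right) \left(-367 + \left(6 + 1\right) \frac{1}{2 \cdot 4}\right) = - 263 \left(-367 + 7 \cdot \frac{1}{2} \cdot \frac{1}{4}\right) = - 263 \left(-367 + 7 \cdot \frac{1}{8}\right) = - 263 \left(-367 + \frac{7}{8}\right) = \left(-263\right) \left(- \frac{2929}{8}\right) = \frac{770327}{8}$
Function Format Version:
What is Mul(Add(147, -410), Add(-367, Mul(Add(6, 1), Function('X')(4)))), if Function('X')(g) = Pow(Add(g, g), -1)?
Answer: Rational(770327, 8) ≈ 96291.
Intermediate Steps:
Function('X')(g) = Mul(Rational(1, 2), Pow(g, -1)) (Function('X')(g) = Pow(Mul(2, g), -1) = Mul(Rational(1, 2), Pow(g, -1)))
Mul(Add(147, -410), Add(-367, Mul(Add(6, 1), Function('X')(4)))) = Mul(Add(147, -410), Add(-367, Mul(Add(6, 1), Mul(Rational(1, 2), Pow(4, -1))))) = Mul(-263, Add(-367, Mul(7, Mul(Rational(1, 2), Rational(1, 4))))) = Mul(-263, Add(-367, Mul(7, Rational(1, 8)))) = Mul(-263, Add(-367, Rational(7, 8))) = Mul(-263, Rational(-2929, 8)) = Rational(770327, 8)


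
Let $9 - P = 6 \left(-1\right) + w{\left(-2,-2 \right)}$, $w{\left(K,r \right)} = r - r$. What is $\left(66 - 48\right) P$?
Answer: $270$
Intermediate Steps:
$w{\left(K,r \right)} = 0$
$P = 15$ ($P = 9 - \left(6 \left(-1\right) + 0\right) = 9 - \left(-6 + 0\right) = 9 - -6 = 9 + 6 = 15$)
$\left(66 - 48\right) P = \left(66 - 48\right) 15 = 18 \cdot 15 = 270$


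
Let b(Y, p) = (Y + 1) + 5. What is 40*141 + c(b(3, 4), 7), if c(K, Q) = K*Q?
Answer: 5703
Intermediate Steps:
b(Y, p) = 6 + Y (b(Y, p) = (1 + Y) + 5 = 6 + Y)
40*141 + c(b(3, 4), 7) = 40*141 + (6 + 3)*7 = 5640 + 9*7 = 5640 + 63 = 5703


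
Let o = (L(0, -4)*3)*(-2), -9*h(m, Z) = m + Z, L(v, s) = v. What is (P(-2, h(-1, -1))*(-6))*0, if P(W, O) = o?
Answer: 0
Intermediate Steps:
h(m, Z) = -Z/9 - m/9 (h(m, Z) = -(m + Z)/9 = -(Z + m)/9 = -Z/9 - m/9)
o = 0 (o = (0*3)*(-2) = 0*(-2) = 0)
P(W, O) = 0
(P(-2, h(-1, -1))*(-6))*0 = (0*(-6))*0 = 0*0 = 0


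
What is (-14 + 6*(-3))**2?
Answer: 1024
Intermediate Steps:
(-14 + 6*(-3))**2 = (-14 - 18)**2 = (-32)**2 = 1024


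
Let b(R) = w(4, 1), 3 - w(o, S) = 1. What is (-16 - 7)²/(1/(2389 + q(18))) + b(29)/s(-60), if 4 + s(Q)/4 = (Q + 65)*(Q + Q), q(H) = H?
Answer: 1538150023/1208 ≈ 1.2733e+6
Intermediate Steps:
w(o, S) = 2 (w(o, S) = 3 - 1*1 = 3 - 1 = 2)
b(R) = 2
s(Q) = -16 + 8*Q*(65 + Q) (s(Q) = -16 + 4*((Q + 65)*(Q + Q)) = -16 + 4*((65 + Q)*(2*Q)) = -16 + 4*(2*Q*(65 + Q)) = -16 + 8*Q*(65 + Q))
(-16 - 7)²/(1/(2389 + q(18))) + b(29)/s(-60) = (-16 - 7)²/(1/(2389 + 18)) + 2/(-16 + 8*(-60)² + 520*(-60)) = (-23)²/(1/2407) + 2/(-16 + 8*3600 - 31200) = 529/(1/2407) + 2/(-16 + 28800 - 31200) = 529*2407 + 2/(-2416) = 1273303 + 2*(-1/2416) = 1273303 - 1/1208 = 1538150023/1208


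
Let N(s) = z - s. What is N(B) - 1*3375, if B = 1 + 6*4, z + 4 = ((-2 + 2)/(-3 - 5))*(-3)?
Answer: -3404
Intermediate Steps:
z = -4 (z = -4 + ((-2 + 2)/(-3 - 5))*(-3) = -4 + (0/(-8))*(-3) = -4 + (0*(-1/8))*(-3) = -4 + 0*(-3) = -4 + 0 = -4)
B = 25 (B = 1 + 24 = 25)
N(s) = -4 - s
N(B) - 1*3375 = (-4 - 1*25) - 1*3375 = (-4 - 25) - 3375 = -29 - 3375 = -3404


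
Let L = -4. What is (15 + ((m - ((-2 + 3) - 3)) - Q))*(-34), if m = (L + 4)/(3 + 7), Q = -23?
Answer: -1360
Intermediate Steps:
m = 0 (m = (-4 + 4)/(3 + 7) = 0/10 = 0*(1/10) = 0)
(15 + ((m - ((-2 + 3) - 3)) - Q))*(-34) = (15 + ((0 - ((-2 + 3) - 3)) - 1*(-23)))*(-34) = (15 + ((0 - (1 - 3)) + 23))*(-34) = (15 + ((0 - 1*(-2)) + 23))*(-34) = (15 + ((0 + 2) + 23))*(-34) = (15 + (2 + 23))*(-34) = (15 + 25)*(-34) = 40*(-34) = -1360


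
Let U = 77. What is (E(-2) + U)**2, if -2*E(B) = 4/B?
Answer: 6084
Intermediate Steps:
E(B) = -2/B
(E(-2) + U)**2 = (-2/(-2) + 77)**2 = (-2*(-1/2) + 77)**2 = (1 + 77)**2 = 78**2 = 6084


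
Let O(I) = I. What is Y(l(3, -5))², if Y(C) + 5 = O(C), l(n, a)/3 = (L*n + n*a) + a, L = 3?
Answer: 1444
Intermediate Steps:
l(n, a) = 3*a + 9*n + 3*a*n (l(n, a) = 3*((3*n + n*a) + a) = 3*((3*n + a*n) + a) = 3*(a + 3*n + a*n) = 3*a + 9*n + 3*a*n)
Y(C) = -5 + C
Y(l(3, -5))² = (-5 + (3*(-5) + 9*3 + 3*(-5)*3))² = (-5 + (-15 + 27 - 45))² = (-5 - 33)² = (-38)² = 1444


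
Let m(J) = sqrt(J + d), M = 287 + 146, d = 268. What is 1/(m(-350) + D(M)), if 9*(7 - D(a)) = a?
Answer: -1665/71771 - 81*I*sqrt(82)/143542 ≈ -0.023199 - 0.0051099*I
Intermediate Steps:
M = 433
D(a) = 7 - a/9
m(J) = sqrt(268 + J) (m(J) = sqrt(J + 268) = sqrt(268 + J))
1/(m(-350) + D(M)) = 1/(sqrt(268 - 350) + (7 - 1/9*433)) = 1/(sqrt(-82) + (7 - 433/9)) = 1/(I*sqrt(82) - 370/9) = 1/(-370/9 + I*sqrt(82))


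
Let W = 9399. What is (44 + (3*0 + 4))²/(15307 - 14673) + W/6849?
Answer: 3623177/723711 ≈ 5.0064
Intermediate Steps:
(44 + (3*0 + 4))²/(15307 - 14673) + W/6849 = (44 + (3*0 + 4))²/(15307 - 14673) + 9399/6849 = (44 + (0 + 4))²/634 + 9399*(1/6849) = (44 + 4)²*(1/634) + 3133/2283 = 48²*(1/634) + 3133/2283 = 2304*(1/634) + 3133/2283 = 1152/317 + 3133/2283 = 3623177/723711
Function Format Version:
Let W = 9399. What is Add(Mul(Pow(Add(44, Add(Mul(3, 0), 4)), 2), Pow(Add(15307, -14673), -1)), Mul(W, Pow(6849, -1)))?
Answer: Rational(3623177, 723711) ≈ 5.0064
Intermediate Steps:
Add(Mul(Pow(Add(44, Add(Mul(3, 0), 4)), 2), Pow(Add(15307, -14673), -1)), Mul(W, Pow(6849, -1))) = Add(Mul(Pow(Add(44, Add(Mul(3, 0), 4)), 2), Pow(Add(15307, -14673), -1)), Mul(9399, Pow(6849, -1))) = Add(Mul(Pow(Add(44, Add(0, 4)), 2), Pow(634, -1)), Mul(9399, Rational(1, 6849))) = Add(Mul(Pow(Add(44, 4), 2), Rational(1, 634)), Rational(3133, 2283)) = Add(Mul(Pow(48, 2), Rational(1, 634)), Rational(3133, 2283)) = Add(Mul(2304, Rational(1, 634)), Rational(3133, 2283)) = Add(Rational(1152, 317), Rational(3133, 2283)) = Rational(3623177, 723711)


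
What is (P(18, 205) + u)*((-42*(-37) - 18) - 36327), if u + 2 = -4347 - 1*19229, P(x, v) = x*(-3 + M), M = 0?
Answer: 822180912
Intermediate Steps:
P(x, v) = -3*x (P(x, v) = x*(-3 + 0) = x*(-3) = -3*x)
u = -23578 (u = -2 + (-4347 - 1*19229) = -2 + (-4347 - 19229) = -2 - 23576 = -23578)
(P(18, 205) + u)*((-42*(-37) - 18) - 36327) = (-3*18 - 23578)*((-42*(-37) - 18) - 36327) = (-54 - 23578)*((1554 - 18) - 36327) = -23632*(1536 - 36327) = -23632*(-34791) = 822180912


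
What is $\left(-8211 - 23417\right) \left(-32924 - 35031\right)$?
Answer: $2149280740$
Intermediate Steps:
$\left(-8211 - 23417\right) \left(-32924 - 35031\right) = \left(-31628\right) \left(-67955\right) = 2149280740$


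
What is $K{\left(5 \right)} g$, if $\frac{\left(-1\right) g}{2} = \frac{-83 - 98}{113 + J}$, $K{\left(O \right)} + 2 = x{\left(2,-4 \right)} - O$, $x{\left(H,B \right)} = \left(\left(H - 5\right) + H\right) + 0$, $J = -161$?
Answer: $\frac{181}{3} \approx 60.333$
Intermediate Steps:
$x{\left(H,B \right)} = -5 + 2 H$ ($x{\left(H,B \right)} = \left(\left(-5 + H\right) + H\right) + 0 = \left(-5 + 2 H\right) + 0 = -5 + 2 H$)
$K{\left(O \right)} = -3 - O$ ($K{\left(O \right)} = -2 - \left(1 + O\right) = -3 - O$)
$g = - \frac{181}{24}$ ($g = - 2 \frac{-83 - 98}{113 - 161} = - 2 \left(- \frac{181}{-48}\right) = - 2 \left(\left(-181\right) \left(- \frac{1}{48}\right)\right) = \left(-2\right) \frac{181}{48} = - \frac{181}{24} \approx -7.5417$)
$K{\left(5 \right)} g = \left(-3 - 5\right) \left(- \frac{181}{24}\right) = \left(-8\right) \left(- \frac{181}{24}\right) = \frac{181}{3}$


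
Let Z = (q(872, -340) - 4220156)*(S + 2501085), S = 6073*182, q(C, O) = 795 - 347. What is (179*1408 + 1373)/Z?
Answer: -253405/15217832559668 ≈ -1.6652e-8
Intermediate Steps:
q(C, O) = 448
S = 1105286
Z = -15217832559668 (Z = (448 - 4220156)*(1105286 + 2501085) = -4219708*3606371 = -15217832559668)
(179*1408 + 1373)/Z = (179*1408 + 1373)/(-15217832559668) = (252032 + 1373)*(-1/15217832559668) = 253405*(-1/15217832559668) = -253405/15217832559668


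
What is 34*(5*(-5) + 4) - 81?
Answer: -795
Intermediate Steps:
34*(5*(-5) + 4) - 81 = 34*(-25 + 4) - 81 = 34*(-21) - 81 = -714 - 81 = -795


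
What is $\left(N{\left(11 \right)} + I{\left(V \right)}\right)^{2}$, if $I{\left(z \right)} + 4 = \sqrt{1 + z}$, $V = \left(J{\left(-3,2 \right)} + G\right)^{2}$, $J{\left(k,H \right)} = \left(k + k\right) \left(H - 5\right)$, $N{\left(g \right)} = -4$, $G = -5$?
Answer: $\left(8 - \sqrt{170}\right)^{2} \approx 25.386$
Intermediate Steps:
$J{\left(k,H \right)} = 2 k \left(-5 + H\right)$
$V = 169$ ($V = \left(2 \left(-3\right) \left(-5 + 2\right) - 5\right)^{2} = \left(2 \left(-3\right) \left(-3\right) - 5\right)^{2} = \left(18 - 5\right)^{2} = 13^{2} = 169$)
$I{\left(z \right)} = -4 + \sqrt{1 + z}$
$\left(N{\left(11 \right)} + I{\left(V \right)}\right)^{2} = \left(-4 - \left(4 - \sqrt{1 + 169}\right)\right)^{2} = \left(-4 - \left(4 - \sqrt{170}\right)\right)^{2} = \left(-8 + \sqrt{170}\right)^{2}$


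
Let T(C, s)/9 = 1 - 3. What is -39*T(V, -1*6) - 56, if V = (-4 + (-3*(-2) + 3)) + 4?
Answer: 646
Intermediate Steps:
V = 9 (V = (-4 + (6 + 3)) + 4 = (-4 + 9) + 4 = 5 + 4 = 9)
T(C, s) = -18 (T(C, s) = 9*(1 - 3) = 9*(-2) = -18)
-39*T(V, -1*6) - 56 = -39*(-18) - 56 = 702 - 56 = 646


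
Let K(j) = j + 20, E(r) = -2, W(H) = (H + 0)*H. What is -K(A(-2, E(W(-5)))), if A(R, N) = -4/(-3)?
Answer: -64/3 ≈ -21.333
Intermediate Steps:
W(H) = H² (W(H) = H*H = H²)
A(R, N) = 4/3 (A(R, N) = -4*(-⅓) = 4/3)
K(j) = 20 + j
-K(A(-2, E(W(-5)))) = -(20 + 4/3) = -1*64/3 = -64/3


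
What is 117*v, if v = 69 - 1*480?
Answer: -48087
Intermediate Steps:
v = -411 (v = 69 - 480 = -411)
117*v = 117*(-411) = -48087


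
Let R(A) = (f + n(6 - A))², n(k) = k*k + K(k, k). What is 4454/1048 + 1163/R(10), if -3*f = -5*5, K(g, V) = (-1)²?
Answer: 35015/5776 ≈ 6.0622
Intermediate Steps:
K(g, V) = 1
f = 25/3 (f = -(-5)*5/3 = -⅓*(-25) = 25/3 ≈ 8.3333)
n(k) = 1 + k² (n(k) = k*k + 1 = k² + 1 = 1 + k²)
R(A) = (28/3 + (6 - A)²)² (R(A) = (25/3 + (1 + (6 - A)²))² = (28/3 + (6 - A)²)²)
4454/1048 + 1163/R(10) = 4454/1048 + 1163/(((28 + 3*(-6 + 10)²)²/9)) = 4454*(1/1048) + 1163/(((28 + 3*4²)²/9)) = 17/4 + 1163/(((28 + 3*16)²/9)) = 17/4 + 1163/(((28 + 48)²/9)) = 17/4 + 1163/(((⅑)*76²)) = 17/4 + 1163/(((⅑)*5776)) = 17/4 + 1163/(5776/9) = 17/4 + 1163*(9/5776) = 17/4 + 10467/5776 = 35015/5776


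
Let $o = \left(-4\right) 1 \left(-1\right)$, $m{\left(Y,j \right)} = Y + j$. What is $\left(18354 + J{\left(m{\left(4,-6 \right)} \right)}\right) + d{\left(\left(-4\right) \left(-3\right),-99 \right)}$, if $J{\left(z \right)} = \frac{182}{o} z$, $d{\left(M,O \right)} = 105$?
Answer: $18368$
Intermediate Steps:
$o = 4$ ($o = \left(-4\right) \left(-1\right) = 4$)
$J{\left(z \right)} = \frac{91 z}{2}$ ($J{\left(z \right)} = \frac{182}{4} z = 182 \cdot \frac{1}{4} z = \frac{91 z}{2}$)
$\left(18354 + J{\left(m{\left(4,-6 \right)} \right)}\right) + d{\left(\left(-4\right) \left(-3\right),-99 \right)} = \left(18354 + \frac{91 \left(4 - 6\right)}{2}\right) + 105 = \left(18354 + \frac{91}{2} \left(-2\right)\right) + 105 = \left(18354 - 91\right) + 105 = 18263 + 105 = 18368$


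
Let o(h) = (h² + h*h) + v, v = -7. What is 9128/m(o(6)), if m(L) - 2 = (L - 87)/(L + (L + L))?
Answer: 222495/46 ≈ 4836.8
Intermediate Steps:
o(h) = -7 + 2*h² (o(h) = (h² + h*h) - 7 = (h² + h²) - 7 = 2*h² - 7 = -7 + 2*h²)
m(L) = 2 + (-87 + L)/(3*L) (m(L) = 2 + (L - 87)/(L + (L + L)) = 2 + (-87 + L)/(L + 2*L) = 2 + (-87 + L)/((3*L)) = 2 + (-87 + L)*(1/(3*L)) = 2 + (-87 + L)/(3*L))
9128/m(o(6)) = 9128/(7/3 - 29/(-7 + 2*6²)) = 9128/(7/3 - 29/(-7 + 2*36)) = 9128/(7/3 - 29/(-7 + 72)) = 9128/(7/3 - 29/65) = 9128/(368/195) = 9128*(195/368) = 222495/46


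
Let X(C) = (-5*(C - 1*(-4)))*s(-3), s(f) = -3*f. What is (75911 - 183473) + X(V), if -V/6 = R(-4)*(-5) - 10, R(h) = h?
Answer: -105042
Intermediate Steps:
V = -60 (V = -6*(-4*(-5) - 10) = -6*(20 - 10) = -6*10 = -60)
X(C) = -180 - 45*C (X(C) = (-5*(C - 1*(-4)))*(-3*(-3)) = -5*(C + 4)*9 = -5*(4 + C)*9 = (-20 - 5*C)*9 = -180 - 45*C)
(75911 - 183473) + X(V) = (75911 - 183473) + (-180 - 45*(-60)) = -107562 + (-180 + 2700) = -107562 + 2520 = -105042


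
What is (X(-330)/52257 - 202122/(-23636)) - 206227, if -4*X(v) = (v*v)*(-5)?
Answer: -2234269891375/10834618 ≈ -2.0622e+5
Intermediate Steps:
X(v) = 5*v²/4 (X(v) = -v*v*(-5)/4 = -v²*(-5)/4 = -(-5)*v²/4 = 5*v²/4)
(X(-330)/52257 - 202122/(-23636)) - 206227 = (((5/4)*(-330)²)/52257 - 202122/(-23636)) - 206227 = (((5/4)*108900)*(1/52257) - 202122*(-1/23636)) - 206227 = (136125*(1/52257) + 5319/622) - 206227 = (45375/17419 + 5319/622) - 206227 = 120874911/10834618 - 206227 = -2234269891375/10834618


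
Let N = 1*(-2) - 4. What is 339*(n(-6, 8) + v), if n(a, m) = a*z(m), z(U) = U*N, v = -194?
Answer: 31866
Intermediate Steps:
N = -6 (N = -2 - 4 = -6)
z(U) = -6*U (z(U) = U*(-6) = -6*U)
n(a, m) = -6*a*m (n(a, m) = a*(-6*m) = -6*a*m)
339*(n(-6, 8) + v) = 339*(-6*(-6)*8 - 194) = 339*(288 - 194) = 339*94 = 31866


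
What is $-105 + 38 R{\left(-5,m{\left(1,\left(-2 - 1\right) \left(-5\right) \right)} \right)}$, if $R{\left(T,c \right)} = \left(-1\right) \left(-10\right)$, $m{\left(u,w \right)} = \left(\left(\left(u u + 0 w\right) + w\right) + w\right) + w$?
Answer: $275$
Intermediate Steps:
$m{\left(u,w \right)} = u^{2} + 3 w$ ($m{\left(u,w \right)} = \left(\left(\left(u^{2} + 0\right) + w\right) + w\right) + w = \left(\left(u^{2} + w\right) + w\right) + w = \left(\left(w + u^{2}\right) + w\right) + w = \left(u^{2} + 2 w\right) + w = u^{2} + 3 w$)
$R{\left(T,c \right)} = 10$
$-105 + 38 R{\left(-5,m{\left(1,\left(-2 - 1\right) \left(-5\right) \right)} \right)} = -105 + 38 \cdot 10 = -105 + 380 = 275$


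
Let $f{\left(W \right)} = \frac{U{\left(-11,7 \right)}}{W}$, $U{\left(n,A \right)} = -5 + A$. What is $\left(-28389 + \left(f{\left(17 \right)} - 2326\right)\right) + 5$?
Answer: $- \frac{522068}{17} \approx -30710.0$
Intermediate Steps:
$f{\left(W \right)} = \frac{2}{W}$ ($f{\left(W \right)} = \frac{-5 + 7}{W} = \frac{2}{W}$)
$\left(-28389 + \left(f{\left(17 \right)} - 2326\right)\right) + 5 = \left(-28389 + \left(\frac{2}{17} - 2326\right)\right) + 5 = \left(-28389 - \frac{39540}{17}\right) + 5 = - \frac{522153}{17} + 5 = - \frac{522068}{17}$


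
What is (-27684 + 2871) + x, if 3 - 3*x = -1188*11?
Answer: -20456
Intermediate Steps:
x = 4357 (x = 1 - (-396)*11 = 1 - ⅓*(-13068) = 1 + 4356 = 4357)
(-27684 + 2871) + x = (-27684 + 2871) + 4357 = -24813 + 4357 = -20456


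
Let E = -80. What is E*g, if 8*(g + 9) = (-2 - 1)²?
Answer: 630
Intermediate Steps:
g = -63/8 (g = -9 + (-2 - 1)²/8 = -9 + (⅛)*(-3)² = -9 + (⅛)*9 = -9 + 9/8 = -63/8 ≈ -7.8750)
E*g = -80*(-63/8) = 630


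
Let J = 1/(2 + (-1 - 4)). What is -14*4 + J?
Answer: -169/3 ≈ -56.333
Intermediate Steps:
J = -⅓ (J = 1/(2 - 5) = 1/(-3) = -⅓ ≈ -0.33333)
-14*4 + J = -14*4 - ⅓ = -56 - ⅓ = -169/3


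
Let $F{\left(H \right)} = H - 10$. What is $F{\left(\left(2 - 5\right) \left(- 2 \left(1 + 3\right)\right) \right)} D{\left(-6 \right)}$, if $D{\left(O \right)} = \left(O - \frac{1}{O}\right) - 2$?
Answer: $- \frac{329}{3} \approx -109.67$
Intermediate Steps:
$F{\left(H \right)} = -10 + H$
$D{\left(O \right)} = -2 + O - \frac{1}{O}$
$F{\left(\left(2 - 5\right) \left(- 2 \left(1 + 3\right)\right) \right)} D{\left(-6 \right)} = \left(-10 + \left(2 - 5\right) \left(- 2 \left(1 + 3\right)\right)\right) \left(-2 - 6 - \frac{1}{-6}\right) = \left(-10 - 3 \left(\left(-2\right) 4\right)\right) \left(-2 - 6 - - \frac{1}{6}\right) = \left(-10 - -24\right) \left(-2 - 6 + \frac{1}{6}\right) = \left(-10 + 24\right) \left(- \frac{47}{6}\right) = 14 \left(- \frac{47}{6}\right) = - \frac{329}{3}$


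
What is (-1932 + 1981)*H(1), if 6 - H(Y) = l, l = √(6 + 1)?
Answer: 294 - 49*√7 ≈ 164.36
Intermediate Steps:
l = √7 ≈ 2.6458
H(Y) = 6 - √7
(-1932 + 1981)*H(1) = (-1932 + 1981)*(6 - √7) = 49*(6 - √7) = 294 - 49*√7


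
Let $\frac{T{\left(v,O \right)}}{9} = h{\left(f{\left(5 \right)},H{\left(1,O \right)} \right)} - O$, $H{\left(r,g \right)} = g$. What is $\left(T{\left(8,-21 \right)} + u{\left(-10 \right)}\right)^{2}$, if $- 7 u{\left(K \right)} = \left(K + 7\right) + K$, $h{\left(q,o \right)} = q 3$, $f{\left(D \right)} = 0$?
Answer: $\frac{1784896}{49} \approx 36426.0$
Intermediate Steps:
$h{\left(q,o \right)} = 3 q$
$u{\left(K \right)} = -1 - \frac{2 K}{7}$ ($u{\left(K \right)} = - \frac{\left(K + 7\right) + K}{7} = - \frac{\left(7 + K\right) + K}{7} = - \frac{7 + 2 K}{7} = -1 - \frac{2 K}{7}$)
$T{\left(v,O \right)} = - 9 O$ ($T{\left(v,O \right)} = 9 \left(3 \cdot 0 - O\right) = 9 \left(0 - O\right) = 9 \left(- O\right) = - 9 O$)
$\left(T{\left(8,-21 \right)} + u{\left(-10 \right)}\right)^{2} = \left(\left(-9\right) \left(-21\right) - - \frac{13}{7}\right)^{2} = \left(189 + \left(-1 + \frac{20}{7}\right)\right)^{2} = \left(189 + \frac{13}{7}\right)^{2} = \left(\frac{1336}{7}\right)^{2} = \frac{1784896}{49}$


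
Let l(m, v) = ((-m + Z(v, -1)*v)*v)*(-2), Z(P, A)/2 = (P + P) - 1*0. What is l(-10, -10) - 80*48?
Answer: 4360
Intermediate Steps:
Z(P, A) = 4*P (Z(P, A) = 2*((P + P) - 1*0) = 2*(2*P + 0) = 2*(2*P) = 4*P)
l(m, v) = -2*v*(-m + 4*v²) (l(m, v) = ((-m + (4*v)*v)*v)*(-2) = ((-m + 4*v²)*v)*(-2) = (v*(-m + 4*v²))*(-2) = -2*v*(-m + 4*v²))
l(-10, -10) - 80*48 = 2*(-10)*(-10 - 4*(-10)²) - 80*48 = 2*(-10)*(-10 - 4*100) - 3840 = 2*(-10)*(-10 - 400) - 3840 = 2*(-10)*(-410) - 3840 = 8200 - 3840 = 4360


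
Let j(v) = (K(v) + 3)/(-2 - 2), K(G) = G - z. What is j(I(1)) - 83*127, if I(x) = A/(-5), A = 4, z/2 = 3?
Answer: -210801/20 ≈ -10540.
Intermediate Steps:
z = 6 (z = 2*3 = 6)
K(G) = -6 + G (K(G) = G - 1*6 = G - 6 = -6 + G)
I(x) = -⅘ (I(x) = 4/(-5) = 4*(-⅕) = -⅘)
j(v) = ¾ - v/4 (j(v) = ((-6 + v) + 3)/(-2 - 2) = (-3 + v)/(-4) = (-3 + v)*(-¼) = ¾ - v/4)
j(I(1)) - 83*127 = (¾ - ¼*(-⅘)) - 83*127 = (¾ + ⅕) - 10541 = 19/20 - 10541 = -210801/20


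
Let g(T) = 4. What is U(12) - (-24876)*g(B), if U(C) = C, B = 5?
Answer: 99516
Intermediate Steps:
U(12) - (-24876)*g(B) = 12 - (-24876)*4 = 12 - 691*(-144) = 12 + 99504 = 99516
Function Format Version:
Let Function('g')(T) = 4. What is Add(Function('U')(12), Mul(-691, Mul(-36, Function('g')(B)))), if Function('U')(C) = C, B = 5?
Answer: 99516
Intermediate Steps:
Add(Function('U')(12), Mul(-691, Mul(-36, Function('g')(B)))) = Add(12, Mul(-691, Mul(-36, 4))) = Add(12, Mul(-691, -144)) = Add(12, 99504) = 99516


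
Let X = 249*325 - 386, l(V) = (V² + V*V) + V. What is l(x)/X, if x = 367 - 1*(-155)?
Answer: 545490/80539 ≈ 6.7730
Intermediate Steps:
x = 522 (x = 367 + 155 = 522)
l(V) = V + 2*V² (l(V) = (V² + V²) + V = 2*V² + V = V + 2*V²)
X = 80539 (X = 80925 - 386 = 80539)
l(x)/X = (522*(1 + 2*522))/80539 = (522*(1 + 1044))*(1/80539) = (522*1045)*(1/80539) = 545490*(1/80539) = 545490/80539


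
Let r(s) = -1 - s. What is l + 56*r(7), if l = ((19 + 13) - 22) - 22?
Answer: -460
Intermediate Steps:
l = -12 (l = (32 - 22) - 22 = 10 - 22 = -12)
l + 56*r(7) = -12 + 56*(-1 - 1*7) = -12 + 56*(-1 - 7) = -12 + 56*(-8) = -12 - 448 = -460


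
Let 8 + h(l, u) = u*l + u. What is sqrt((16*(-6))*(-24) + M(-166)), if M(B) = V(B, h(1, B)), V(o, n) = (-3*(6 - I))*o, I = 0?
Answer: 42*sqrt(3) ≈ 72.746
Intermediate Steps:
h(l, u) = -8 + u + l*u (h(l, u) = -8 + (u*l + u) = -8 + (l*u + u) = -8 + (u + l*u) = -8 + u + l*u)
V(o, n) = -18*o (V(o, n) = (-3*(6 - 1*0))*o = (-3*(6 + 0))*o = (-3*6)*o = -18*o)
M(B) = -18*B
sqrt((16*(-6))*(-24) + M(-166)) = sqrt((16*(-6))*(-24) - 18*(-166)) = sqrt(-96*(-24) + 2988) = sqrt(2304 + 2988) = sqrt(5292) = 42*sqrt(3)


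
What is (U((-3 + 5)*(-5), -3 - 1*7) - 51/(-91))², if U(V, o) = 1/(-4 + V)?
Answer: 7921/33124 ≈ 0.23913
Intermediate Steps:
(U((-3 + 5)*(-5), -3 - 1*7) - 51/(-91))² = (1/(-4 + (-3 + 5)*(-5)) - 51/(-91))² = (1/(-4 + 2*(-5)) - 51*(-1/91))² = (1/(-4 - 10) + 51/91)² = (1/(-14) + 51/91)² = (-1/14 + 51/91)² = (89/182)² = 7921/33124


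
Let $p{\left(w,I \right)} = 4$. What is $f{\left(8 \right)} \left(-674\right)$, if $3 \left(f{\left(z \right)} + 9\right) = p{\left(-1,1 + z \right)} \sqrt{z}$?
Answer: $6066 - \frac{5392 \sqrt{2}}{3} \approx 3524.2$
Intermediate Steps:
$f{\left(z \right)} = -9 + \frac{4 \sqrt{z}}{3}$
$f{\left(8 \right)} \left(-674\right) = \left(-9 + \frac{4 \sqrt{8}}{3}\right) \left(-674\right) = \left(-9 + \frac{4 \cdot 2 \sqrt{2}}{3}\right) \left(-674\right) = \left(-9 + \frac{8 \sqrt{2}}{3}\right) \left(-674\right) = 6066 - \frac{5392 \sqrt{2}}{3}$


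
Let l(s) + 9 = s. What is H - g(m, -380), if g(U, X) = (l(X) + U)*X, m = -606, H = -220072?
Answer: -598172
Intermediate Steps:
l(s) = -9 + s
g(U, X) = X*(-9 + U + X) (g(U, X) = ((-9 + X) + U)*X = (-9 + U + X)*X = X*(-9 + U + X))
H - g(m, -380) = -220072 - (-380)*(-9 - 606 - 380) = -220072 - (-380)*(-995) = -220072 - 1*378100 = -220072 - 378100 = -598172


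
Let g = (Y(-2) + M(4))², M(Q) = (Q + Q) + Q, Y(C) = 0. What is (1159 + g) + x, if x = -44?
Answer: 1259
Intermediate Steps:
M(Q) = 3*Q (M(Q) = 2*Q + Q = 3*Q)
g = 144 (g = (0 + 3*4)² = (0 + 12)² = 12² = 144)
(1159 + g) + x = (1159 + 144) - 44 = 1303 - 44 = 1259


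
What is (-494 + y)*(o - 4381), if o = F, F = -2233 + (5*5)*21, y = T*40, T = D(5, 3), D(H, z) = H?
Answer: 1790166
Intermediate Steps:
T = 5
y = 200 (y = 5*40 = 200)
F = -1708 (F = -2233 + 25*21 = -2233 + 525 = -1708)
o = -1708
(-494 + y)*(o - 4381) = (-494 + 200)*(-1708 - 4381) = -294*(-6089) = 1790166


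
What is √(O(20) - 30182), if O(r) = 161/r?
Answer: 41*I*√1795/10 ≈ 173.71*I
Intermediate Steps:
√(O(20) - 30182) = √(161/20 - 30182) = √(-603479/20) = 41*I*√1795/10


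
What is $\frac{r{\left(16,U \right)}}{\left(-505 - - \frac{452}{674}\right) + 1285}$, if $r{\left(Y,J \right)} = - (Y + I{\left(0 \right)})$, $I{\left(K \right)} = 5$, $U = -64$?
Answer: $- \frac{7077}{263086} \approx -0.0269$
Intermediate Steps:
$r{\left(Y,J \right)} = -5 - Y$ ($r{\left(Y,J \right)} = - (Y + 5) = - (5 + Y) = -5 - Y$)
$\frac{r{\left(16,U \right)}}{\left(-505 - - \frac{452}{674}\right) + 1285} = \frac{-5 - 16}{\left(-505 - - \frac{452}{674}\right) + 1285} = \frac{-5 - 16}{\left(-505 - \left(-452\right) \frac{1}{674}\right) + 1285} = \frac{1}{\left(-505 - - \frac{226}{337}\right) + 1285} \left(-21\right) = \frac{1}{\left(-505 + \frac{226}{337}\right) + 1285} \left(-21\right) = \frac{1}{- \frac{169959}{337} + 1285} \left(-21\right) = \frac{1}{\frac{263086}{337}} \left(-21\right) = \frac{337}{263086} \left(-21\right) = - \frac{7077}{263086}$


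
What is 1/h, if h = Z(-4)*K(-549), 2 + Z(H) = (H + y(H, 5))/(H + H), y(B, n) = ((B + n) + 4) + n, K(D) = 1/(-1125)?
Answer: 4500/11 ≈ 409.09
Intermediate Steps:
K(D) = -1/1125
y(B, n) = 4 + B + 2*n (y(B, n) = (4 + B + n) + n = 4 + B + 2*n)
Z(H) = -2 + (14 + 2*H)/(2*H) (Z(H) = -2 + (H + (4 + H + 2*5))/(H + H) = -2 + (H + (4 + H + 10))/((2*H)) = -2 + (H + (14 + H))*(1/(2*H)) = -2 + (14 + 2*H)*(1/(2*H)) = -2 + (14 + 2*H)/(2*H))
h = 11/4500 (h = ((7 - 1*(-4))/(-4))*(-1/1125) = -(7 + 4)/4*(-1/1125) = -1/4*11*(-1/1125) = -11/4*(-1/1125) = 11/4500 ≈ 0.0024444)
1/h = 1/(11/4500) = 4500/11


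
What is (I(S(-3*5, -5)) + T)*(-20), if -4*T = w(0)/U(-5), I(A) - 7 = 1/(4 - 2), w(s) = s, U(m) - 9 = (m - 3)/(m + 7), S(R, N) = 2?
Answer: -150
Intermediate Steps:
U(m) = 9 + (-3 + m)/(7 + m) (U(m) = 9 + (m - 3)/(m + 7) = 9 + (-3 + m)/(7 + m))
I(A) = 15/2 (I(A) = 7 + 1/(4 - 2) = 7 + 1/2 = 7 + ½ = 15/2)
T = 0 (T = -0/(10*(6 - 5)/(7 - 5)) = -0/(10*1/2) = -0/(10*(½)*1) = -0/5 = -¼*0 = 0)
(I(S(-3*5, -5)) + T)*(-20) = (15/2 + 0)*(-20) = (15/2)*(-20) = -150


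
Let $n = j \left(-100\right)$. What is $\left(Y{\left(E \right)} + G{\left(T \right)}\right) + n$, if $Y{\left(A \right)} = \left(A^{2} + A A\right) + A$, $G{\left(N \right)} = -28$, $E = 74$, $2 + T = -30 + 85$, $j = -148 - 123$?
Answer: $38098$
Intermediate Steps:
$j = -271$ ($j = -148 - 123 = -271$)
$T = 53$ ($T = -2 + \left(-30 + 85\right) = -2 + 55 = 53$)
$Y{\left(A \right)} = A + 2 A^{2}$ ($Y{\left(A \right)} = \left(A^{2} + A^{2}\right) + A = 2 A^{2} + A = A + 2 A^{2}$)
$n = 27100$ ($n = \left(-271\right) \left(-100\right) = 27100$)
$\left(Y{\left(E \right)} + G{\left(T \right)}\right) + n = \left(74 \left(1 + 2 \cdot 74\right) - 28\right) + 27100 = \left(74 \left(1 + 148\right) - 28\right) + 27100 = \left(74 \cdot 149 - 28\right) + 27100 = \left(11026 - 28\right) + 27100 = 10998 + 27100 = 38098$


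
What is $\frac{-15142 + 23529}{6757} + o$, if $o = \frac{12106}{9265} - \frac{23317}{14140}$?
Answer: $\frac{22733820337}{25291856420} \approx 0.89886$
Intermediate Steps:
$o = - \frac{1281519}{3743060}$ ($o = 12106 \cdot \frac{1}{9265} - \frac{3331}{2020} = \frac{12106}{9265} - \frac{3331}{2020} = - \frac{1281519}{3743060} \approx -0.34237$)
$\frac{-15142 + 23529}{6757} + o = \frac{-15142 + 23529}{6757} - \frac{1281519}{3743060} = 8387 \cdot \frac{1}{6757} - \frac{1281519}{3743060} = \frac{8387}{6757} - \frac{1281519}{3743060} = \frac{22733820337}{25291856420}$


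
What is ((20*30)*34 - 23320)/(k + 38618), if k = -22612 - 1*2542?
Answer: -365/1683 ≈ -0.21687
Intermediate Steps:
k = -25154 (k = -22612 - 2542 = -25154)
((20*30)*34 - 23320)/(k + 38618) = ((20*30)*34 - 23320)/(-25154 + 38618) = (600*34 - 23320)/13464 = (20400 - 23320)*(1/13464) = -2920*1/13464 = -365/1683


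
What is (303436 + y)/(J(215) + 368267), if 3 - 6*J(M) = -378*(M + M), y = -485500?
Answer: -364128/790715 ≈ -0.46050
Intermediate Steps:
J(M) = 1/2 + 126*M (J(M) = 1/2 - (-63)*(M + M) = 1/2 - (-63)*2*M = 1/2 - (-126)*M = 1/2 + 126*M)
(303436 + y)/(J(215) + 368267) = (303436 - 485500)/((1/2 + 126*215) + 368267) = -182064/((1/2 + 27090) + 368267) = -182064/(54181/2 + 368267) = -182064/790715/2 = -182064*2/790715 = -364128/790715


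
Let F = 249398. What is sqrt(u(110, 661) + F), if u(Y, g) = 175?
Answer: sqrt(249573) ≈ 499.57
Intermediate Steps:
sqrt(u(110, 661) + F) = sqrt(175 + 249398) = sqrt(249573)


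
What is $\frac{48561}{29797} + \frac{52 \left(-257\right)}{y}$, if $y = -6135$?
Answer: $\frac{696128843}{182804595} \approx 3.808$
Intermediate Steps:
$\frac{48561}{29797} + \frac{52 \left(-257\right)}{y} = \frac{48561}{29797} + \frac{52 \left(-257\right)}{-6135} = 48561 \cdot \frac{1}{29797} - - \frac{13364}{6135} = \frac{48561}{29797} + \frac{13364}{6135} = \frac{696128843}{182804595}$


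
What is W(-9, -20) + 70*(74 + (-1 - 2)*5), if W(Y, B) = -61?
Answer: 4069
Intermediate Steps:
W(-9, -20) + 70*(74 + (-1 - 2)*5) = -61 + 70*(74 + (-1 - 2)*5) = -61 + 70*(74 - 3*5) = -61 + 70*(74 - 15) = -61 + 70*59 = -61 + 4130 = 4069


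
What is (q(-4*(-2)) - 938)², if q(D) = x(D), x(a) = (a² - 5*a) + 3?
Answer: 829921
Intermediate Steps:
x(a) = 3 + a² - 5*a
q(D) = 3 + D² - 5*D
(q(-4*(-2)) - 938)² = ((3 + (-4*(-2))² - (-20)*(-2)) - 938)² = ((3 + 8² - 5*8) - 938)² = ((3 + 64 - 40) - 938)² = (27 - 938)² = (-911)² = 829921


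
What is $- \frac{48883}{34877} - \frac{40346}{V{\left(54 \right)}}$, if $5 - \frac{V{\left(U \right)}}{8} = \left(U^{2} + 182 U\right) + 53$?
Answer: $- \frac{1797671623}{1784586336} \approx -1.0073$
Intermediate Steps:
$V{\left(U \right)} = -384 - 1456 U - 8 U^{2}$ ($V{\left(U \right)} = 40 - 8 \left(\left(U^{2} + 182 U\right) + 53\right) = 40 - 8 \left(53 + U^{2} + 182 U\right) = 40 - \left(424 + 8 U^{2} + 1456 U\right) = -384 - 1456 U - 8 U^{2}$)
$- \frac{48883}{34877} - \frac{40346}{V{\left(54 \right)}} = - \frac{48883}{34877} - \frac{40346}{-384 - 78624 - 8 \cdot 54^{2}} = \left(-48883\right) \frac{1}{34877} - \frac{40346}{-384 - 78624 - 23328} = - \frac{48883}{34877} - \frac{40346}{-384 - 78624 - 23328} = - \frac{48883}{34877} - \frac{40346}{-102336} = - \frac{48883}{34877} - - \frac{20173}{51168} = - \frac{48883}{34877} + \frac{20173}{51168} = - \frac{1797671623}{1784586336}$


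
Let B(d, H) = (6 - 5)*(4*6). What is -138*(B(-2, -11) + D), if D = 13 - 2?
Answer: -4830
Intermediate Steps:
B(d, H) = 24 (B(d, H) = 1*24 = 24)
D = 11
-138*(B(-2, -11) + D) = -138*(24 + 11) = -138*35 = -4830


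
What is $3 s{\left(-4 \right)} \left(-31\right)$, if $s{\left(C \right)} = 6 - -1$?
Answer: $-651$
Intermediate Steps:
$s{\left(C \right)} = 7$ ($s{\left(C \right)} = 6 + 1 = 7$)
$3 s{\left(-4 \right)} \left(-31\right) = 3 \cdot 7 \left(-31\right) = 21 \left(-31\right) = -651$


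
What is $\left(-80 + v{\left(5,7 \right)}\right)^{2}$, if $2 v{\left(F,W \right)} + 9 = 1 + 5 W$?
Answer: $\frac{17689}{4} \approx 4422.3$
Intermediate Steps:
$v{\left(F,W \right)} = -4 + \frac{5 W}{2}$ ($v{\left(F,W \right)} = - \frac{9}{2} + \frac{1 + 5 W}{2} = - \frac{9}{2} + \left(\frac{1}{2} + \frac{5 W}{2}\right) = -4 + \frac{5 W}{2}$)
$\left(-80 + v{\left(5,7 \right)}\right)^{2} = \left(-80 + \left(-4 + \frac{5}{2} \cdot 7\right)\right)^{2} = \left(-80 + \left(-4 + \frac{35}{2}\right)\right)^{2} = \left(-80 + \frac{27}{2}\right)^{2} = \left(- \frac{133}{2}\right)^{2} = \frac{17689}{4}$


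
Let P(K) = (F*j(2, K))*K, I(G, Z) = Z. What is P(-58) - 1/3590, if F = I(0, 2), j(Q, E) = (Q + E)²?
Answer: -1305955841/3590 ≈ -3.6378e+5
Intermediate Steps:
j(Q, E) = (E + Q)²
F = 2
P(K) = 2*K*(2 + K)² (P(K) = (2*(K + 2)²)*K = (2*(2 + K)²)*K = 2*K*(2 + K)²)
P(-58) - 1/3590 = 2*(-58)*(2 - 58)² - 1/3590 = 2*(-58)*(-56)² - 1*1/3590 = 2*(-58)*3136 - 1/3590 = -363776 - 1/3590 = -1305955841/3590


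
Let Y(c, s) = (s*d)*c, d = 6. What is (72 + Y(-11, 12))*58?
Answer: -41760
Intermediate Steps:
Y(c, s) = 6*c*s (Y(c, s) = (s*6)*c = (6*s)*c = 6*c*s)
(72 + Y(-11, 12))*58 = (72 + 6*(-11)*12)*58 = (72 - 792)*58 = -720*58 = -41760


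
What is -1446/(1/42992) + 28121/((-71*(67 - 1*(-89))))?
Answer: -688555428953/11076 ≈ -6.2166e+7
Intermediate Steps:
-1446/(1/42992) + 28121/((-71*(67 - 1*(-89)))) = -1446/1/42992 + 28121/((-71*(67 + 89))) = -1446*42992 + 28121/((-71*156)) = -62166432 + 28121/(-11076) = -62166432 + 28121*(-1/11076) = -62166432 - 28121/11076 = -688555428953/11076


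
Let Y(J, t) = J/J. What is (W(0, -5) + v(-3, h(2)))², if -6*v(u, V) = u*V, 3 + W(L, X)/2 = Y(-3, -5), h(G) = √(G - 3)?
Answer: (8 - I)²/4 ≈ 15.75 - 4.0*I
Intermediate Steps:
h(G) = √(-3 + G)
Y(J, t) = 1
W(L, X) = -4 (W(L, X) = -6 + 2*1 = -6 + 2 = -4)
v(u, V) = -V*u/6 (v(u, V) = -u*V/6 = -V*u/6)
(W(0, -5) + v(-3, h(2)))² = (-4 - ⅙*√(-3 + 2)*(-3))² = (-4 - ⅙*√(-1)*(-3))² = (-4 - ⅙*I*(-3))² = (-4 + I/2)²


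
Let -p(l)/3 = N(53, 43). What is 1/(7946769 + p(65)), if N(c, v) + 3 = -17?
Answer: 1/7946829 ≈ 1.2584e-7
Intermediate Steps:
N(c, v) = -20 (N(c, v) = -3 - 17 = -20)
p(l) = 60 (p(l) = -3*(-20) = 60)
1/(7946769 + p(65)) = 1/(7946769 + 60) = 1/7946829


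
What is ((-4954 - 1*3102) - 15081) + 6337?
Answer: -16800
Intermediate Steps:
((-4954 - 1*3102) - 15081) + 6337 = ((-4954 - 3102) - 15081) + 6337 = (-8056 - 15081) + 6337 = -23137 + 6337 = -16800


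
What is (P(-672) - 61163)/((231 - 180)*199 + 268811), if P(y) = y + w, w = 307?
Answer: -7691/34870 ≈ -0.22056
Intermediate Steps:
P(y) = 307 + y (P(y) = y + 307 = 307 + y)
(P(-672) - 61163)/((231 - 180)*199 + 268811) = ((307 - 672) - 61163)/((231 - 180)*199 + 268811) = (-365 - 61163)/(51*199 + 268811) = -61528/(10149 + 268811) = -61528/278960 = -61528*1/278960 = -7691/34870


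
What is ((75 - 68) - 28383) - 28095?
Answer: -56471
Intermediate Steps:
((75 - 68) - 28383) - 28095 = (7 - 28383) - 28095 = -28376 - 28095 = -56471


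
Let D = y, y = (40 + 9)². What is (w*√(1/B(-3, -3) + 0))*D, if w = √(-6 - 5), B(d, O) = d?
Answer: -2401*√33/3 ≈ -4597.6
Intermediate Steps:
w = I*√11 (w = √(-11) = I*√11 ≈ 3.3166*I)
y = 2401 (y = 49² = 2401)
D = 2401
(w*√(1/B(-3, -3) + 0))*D = ((I*√11)*√(1/(-3) + 0))*2401 = ((I*√11)*√(-⅓ + 0))*2401 = ((I*√11)*√(-⅓))*2401 = ((I*√11)*(I*√3/3))*2401 = -√33/3*2401 = -2401*√33/3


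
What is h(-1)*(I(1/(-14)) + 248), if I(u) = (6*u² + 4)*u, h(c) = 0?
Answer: 0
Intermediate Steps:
I(u) = u*(4 + 6*u²) (I(u) = (4 + 6*u²)*u = u*(4 + 6*u²))
h(-1)*(I(1/(-14)) + 248) = 0*((4/(-14) + 6*(1/(-14))³) + 248) = 0*((4*(-1/14) + 6*(-1/14)³) + 248) = 0*((-2/7 + 6*(-1/2744)) + 248) = 0*((-2/7 - 3/1372) + 248) = 0*(-395/1372 + 248) = 0*(339861/1372) = 0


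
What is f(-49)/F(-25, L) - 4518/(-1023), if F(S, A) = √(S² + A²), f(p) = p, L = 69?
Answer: 1506/341 - 49*√5386/5386 ≈ 3.7487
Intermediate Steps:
F(S, A) = √(A² + S²)
f(-49)/F(-25, L) - 4518/(-1023) = -49/√(69² + (-25)²) - 4518/(-1023) = -49/√(4761 + 625) - 4518*(-1/1023) = -49*√5386/5386 + 1506/341 = 1506/341 - 49*√5386/5386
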